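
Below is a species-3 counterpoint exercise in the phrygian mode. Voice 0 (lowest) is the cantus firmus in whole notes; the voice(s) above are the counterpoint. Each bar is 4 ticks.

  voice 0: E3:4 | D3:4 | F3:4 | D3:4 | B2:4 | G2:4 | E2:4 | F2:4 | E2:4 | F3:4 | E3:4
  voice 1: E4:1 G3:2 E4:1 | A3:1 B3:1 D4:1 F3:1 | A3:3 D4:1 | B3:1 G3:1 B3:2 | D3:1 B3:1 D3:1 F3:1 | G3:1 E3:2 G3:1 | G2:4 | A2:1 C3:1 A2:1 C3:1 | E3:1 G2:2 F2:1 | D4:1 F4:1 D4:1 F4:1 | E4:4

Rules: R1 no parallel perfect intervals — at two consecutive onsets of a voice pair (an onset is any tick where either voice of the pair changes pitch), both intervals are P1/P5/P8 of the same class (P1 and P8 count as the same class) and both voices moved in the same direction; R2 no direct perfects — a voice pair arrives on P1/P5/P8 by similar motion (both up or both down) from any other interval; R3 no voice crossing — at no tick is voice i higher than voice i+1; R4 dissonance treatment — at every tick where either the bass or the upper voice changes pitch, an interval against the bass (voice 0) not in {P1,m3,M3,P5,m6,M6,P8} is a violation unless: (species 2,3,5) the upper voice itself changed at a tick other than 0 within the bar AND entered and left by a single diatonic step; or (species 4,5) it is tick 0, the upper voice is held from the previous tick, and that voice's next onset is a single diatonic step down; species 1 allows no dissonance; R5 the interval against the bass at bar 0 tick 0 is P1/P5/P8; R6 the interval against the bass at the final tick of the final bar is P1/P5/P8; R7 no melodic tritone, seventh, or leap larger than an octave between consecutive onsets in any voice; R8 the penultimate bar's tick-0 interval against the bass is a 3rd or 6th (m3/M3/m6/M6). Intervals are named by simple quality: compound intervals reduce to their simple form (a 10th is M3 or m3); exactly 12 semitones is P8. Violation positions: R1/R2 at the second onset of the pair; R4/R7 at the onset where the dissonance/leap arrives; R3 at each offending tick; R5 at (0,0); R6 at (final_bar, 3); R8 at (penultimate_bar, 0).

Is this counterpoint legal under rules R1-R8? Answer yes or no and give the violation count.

bar 0: v0=E3 v1=E4 (P8)
bar 1: v0=D3 v1=A3 (P5)
bar 2: v0=F3 v1=A3 (M3)
bar 3: v0=D3 v1=B3 (M6)
bar 4: v0=B2 v1=D3 (m3)
bar 5: v0=G2 v1=G3 (P8)
bar 6: v0=E2 v1=G2 (m3)
bar 7: v0=F2 v1=A2 (M3)
bar 8: v0=E2 v1=E3 (P8)
bar 9: v0=F3 v1=D4 (M6)
bar 10: v0=E3 v1=E4 (P8)
  R2 @ bar1.0: E3/E4 P8 -> D3/A3 P5 similar
  R4 @ bar3.1: D3/G3 P4 untreated
  R4 @ bar4.3: B2/F3 TT untreated
  R4 @ bar8.3: E2/F2 m2 untreated
  R7 @ bar9.0: E2->F3 leap 13st
  R7 @ bar9.0: F2->D4 leap 21st
  R1 @ bar10.0: F3/F4 P8 -> E3/E4 P8 similar

No (7 violations)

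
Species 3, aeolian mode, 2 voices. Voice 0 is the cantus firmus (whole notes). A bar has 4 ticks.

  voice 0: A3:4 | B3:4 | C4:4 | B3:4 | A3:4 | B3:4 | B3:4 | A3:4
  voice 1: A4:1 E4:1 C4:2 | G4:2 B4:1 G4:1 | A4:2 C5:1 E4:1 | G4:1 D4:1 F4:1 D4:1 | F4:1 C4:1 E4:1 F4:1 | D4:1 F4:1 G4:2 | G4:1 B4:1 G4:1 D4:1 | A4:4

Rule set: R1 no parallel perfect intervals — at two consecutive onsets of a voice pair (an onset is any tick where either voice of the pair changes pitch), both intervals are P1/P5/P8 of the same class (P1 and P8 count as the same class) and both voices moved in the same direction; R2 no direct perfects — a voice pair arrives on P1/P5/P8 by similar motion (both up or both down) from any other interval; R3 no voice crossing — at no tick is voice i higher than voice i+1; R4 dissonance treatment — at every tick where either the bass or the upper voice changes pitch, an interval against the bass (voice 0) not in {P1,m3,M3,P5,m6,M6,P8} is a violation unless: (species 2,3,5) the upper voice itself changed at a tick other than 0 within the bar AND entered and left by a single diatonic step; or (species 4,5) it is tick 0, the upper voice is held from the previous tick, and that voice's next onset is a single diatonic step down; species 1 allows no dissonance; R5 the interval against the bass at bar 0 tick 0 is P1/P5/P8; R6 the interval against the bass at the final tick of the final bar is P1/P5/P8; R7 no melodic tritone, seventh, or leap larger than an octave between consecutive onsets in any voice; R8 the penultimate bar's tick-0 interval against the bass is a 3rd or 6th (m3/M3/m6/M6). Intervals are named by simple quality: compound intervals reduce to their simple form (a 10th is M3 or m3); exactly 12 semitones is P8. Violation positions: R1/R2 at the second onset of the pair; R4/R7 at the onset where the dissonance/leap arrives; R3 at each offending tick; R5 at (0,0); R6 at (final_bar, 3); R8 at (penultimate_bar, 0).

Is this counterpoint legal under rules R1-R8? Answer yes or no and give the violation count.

No (2 violations)

bar 0: v0=A3 v1=A4 (P8)
bar 1: v0=B3 v1=G4 (m6)
bar 2: v0=C4 v1=A4 (M6)
bar 3: v0=B3 v1=G4 (m6)
bar 4: v0=A3 v1=F4 (m6)
bar 5: v0=B3 v1=D4 (m3)
bar 6: v0=B3 v1=G4 (m6)
bar 7: v0=A3 v1=A4 (P8)
  R4 @ bar3.2: B3/F4 TT untreated
  R4 @ bar5.1: B3/F4 TT untreated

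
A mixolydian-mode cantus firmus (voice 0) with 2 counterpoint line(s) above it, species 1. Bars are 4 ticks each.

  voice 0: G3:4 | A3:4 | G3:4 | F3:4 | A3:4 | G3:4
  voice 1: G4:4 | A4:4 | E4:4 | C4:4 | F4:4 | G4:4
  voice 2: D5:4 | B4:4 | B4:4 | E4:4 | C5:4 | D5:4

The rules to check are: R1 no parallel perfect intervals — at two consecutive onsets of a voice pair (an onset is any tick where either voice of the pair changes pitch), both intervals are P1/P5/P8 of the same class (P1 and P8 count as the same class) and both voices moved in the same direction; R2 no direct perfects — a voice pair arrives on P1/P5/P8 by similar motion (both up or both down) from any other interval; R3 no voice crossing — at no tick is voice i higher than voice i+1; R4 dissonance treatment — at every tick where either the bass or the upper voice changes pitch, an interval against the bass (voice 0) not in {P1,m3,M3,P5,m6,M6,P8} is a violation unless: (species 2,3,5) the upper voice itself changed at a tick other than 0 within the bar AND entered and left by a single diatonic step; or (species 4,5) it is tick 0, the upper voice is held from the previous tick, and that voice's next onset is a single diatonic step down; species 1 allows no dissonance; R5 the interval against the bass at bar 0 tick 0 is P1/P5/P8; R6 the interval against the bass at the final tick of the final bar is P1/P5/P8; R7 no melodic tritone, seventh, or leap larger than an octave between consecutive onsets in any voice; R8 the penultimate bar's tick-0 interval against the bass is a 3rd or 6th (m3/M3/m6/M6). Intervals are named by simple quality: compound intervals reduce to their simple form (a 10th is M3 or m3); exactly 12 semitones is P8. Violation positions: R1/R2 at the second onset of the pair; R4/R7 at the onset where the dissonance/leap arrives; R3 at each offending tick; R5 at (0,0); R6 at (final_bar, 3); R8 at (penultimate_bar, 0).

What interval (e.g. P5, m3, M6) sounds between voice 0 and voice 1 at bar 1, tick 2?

P8

voice 0=A3 voice 1=A4 -> P8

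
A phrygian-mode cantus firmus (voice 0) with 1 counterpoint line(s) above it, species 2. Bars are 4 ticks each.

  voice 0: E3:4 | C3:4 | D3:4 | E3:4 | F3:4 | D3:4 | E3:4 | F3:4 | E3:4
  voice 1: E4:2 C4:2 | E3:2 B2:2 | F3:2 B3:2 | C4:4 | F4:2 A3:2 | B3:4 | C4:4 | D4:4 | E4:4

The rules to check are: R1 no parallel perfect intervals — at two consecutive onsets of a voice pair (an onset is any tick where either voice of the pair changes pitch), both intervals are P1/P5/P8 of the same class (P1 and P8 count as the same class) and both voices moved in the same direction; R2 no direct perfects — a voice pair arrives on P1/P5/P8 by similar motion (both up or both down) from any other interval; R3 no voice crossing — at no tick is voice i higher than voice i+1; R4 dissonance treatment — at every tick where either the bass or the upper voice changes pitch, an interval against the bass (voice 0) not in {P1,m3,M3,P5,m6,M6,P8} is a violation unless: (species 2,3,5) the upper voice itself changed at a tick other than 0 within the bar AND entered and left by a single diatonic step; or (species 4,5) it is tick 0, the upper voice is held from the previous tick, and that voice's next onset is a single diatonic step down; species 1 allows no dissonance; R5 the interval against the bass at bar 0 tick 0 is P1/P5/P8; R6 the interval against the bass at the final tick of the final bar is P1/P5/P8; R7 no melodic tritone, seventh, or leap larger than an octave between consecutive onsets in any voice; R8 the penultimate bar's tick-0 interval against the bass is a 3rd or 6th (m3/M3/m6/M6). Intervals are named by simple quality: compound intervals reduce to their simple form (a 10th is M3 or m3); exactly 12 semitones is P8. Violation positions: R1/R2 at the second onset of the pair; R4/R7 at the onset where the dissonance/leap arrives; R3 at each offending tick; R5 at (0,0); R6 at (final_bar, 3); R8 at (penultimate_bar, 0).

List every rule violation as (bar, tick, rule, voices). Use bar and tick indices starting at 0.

bar 0: v0=E3 v1=E4 downbeat P8
bar 1: v0=C3 v1=E3 downbeat M3
bar 2: v0=D3 v1=F3 downbeat m3
bar 3: v0=E3 v1=C4 downbeat m6
bar 4: v0=F3 v1=F4 downbeat P8
bar 5: v0=D3 v1=B3 downbeat M6
bar 6: v0=E3 v1=C4 downbeat m6
bar 7: v0=F3 v1=D4 downbeat M6
bar 8: v0=E3 v1=E4 downbeat P8
  -> R3 @ bar 1 tick 2 v(0, 1): C3 above B2
  -> R4 @ bar 1 tick 2 v(0, 1): C3/B2 m2 untreated
  -> R3 @ bar 1 tick 3 v(0, 1): C3 above B2
  -> R7 @ bar 2 tick 0 v(1,): B2->F3 leap 6st
  -> R7 @ bar 2 tick 2 v(1,): F3->B3 leap 6st
  -> R2 @ bar 4 tick 0 v(0, 1): E3/C4 m6 -> F3/F4 P8 similar

(1, 2, R3, (0, 1))
(1, 2, R4, (0, 1))
(1, 3, R3, (0, 1))
(2, 0, R7, (1,))
(2, 2, R7, (1,))
(4, 0, R2, (0, 1))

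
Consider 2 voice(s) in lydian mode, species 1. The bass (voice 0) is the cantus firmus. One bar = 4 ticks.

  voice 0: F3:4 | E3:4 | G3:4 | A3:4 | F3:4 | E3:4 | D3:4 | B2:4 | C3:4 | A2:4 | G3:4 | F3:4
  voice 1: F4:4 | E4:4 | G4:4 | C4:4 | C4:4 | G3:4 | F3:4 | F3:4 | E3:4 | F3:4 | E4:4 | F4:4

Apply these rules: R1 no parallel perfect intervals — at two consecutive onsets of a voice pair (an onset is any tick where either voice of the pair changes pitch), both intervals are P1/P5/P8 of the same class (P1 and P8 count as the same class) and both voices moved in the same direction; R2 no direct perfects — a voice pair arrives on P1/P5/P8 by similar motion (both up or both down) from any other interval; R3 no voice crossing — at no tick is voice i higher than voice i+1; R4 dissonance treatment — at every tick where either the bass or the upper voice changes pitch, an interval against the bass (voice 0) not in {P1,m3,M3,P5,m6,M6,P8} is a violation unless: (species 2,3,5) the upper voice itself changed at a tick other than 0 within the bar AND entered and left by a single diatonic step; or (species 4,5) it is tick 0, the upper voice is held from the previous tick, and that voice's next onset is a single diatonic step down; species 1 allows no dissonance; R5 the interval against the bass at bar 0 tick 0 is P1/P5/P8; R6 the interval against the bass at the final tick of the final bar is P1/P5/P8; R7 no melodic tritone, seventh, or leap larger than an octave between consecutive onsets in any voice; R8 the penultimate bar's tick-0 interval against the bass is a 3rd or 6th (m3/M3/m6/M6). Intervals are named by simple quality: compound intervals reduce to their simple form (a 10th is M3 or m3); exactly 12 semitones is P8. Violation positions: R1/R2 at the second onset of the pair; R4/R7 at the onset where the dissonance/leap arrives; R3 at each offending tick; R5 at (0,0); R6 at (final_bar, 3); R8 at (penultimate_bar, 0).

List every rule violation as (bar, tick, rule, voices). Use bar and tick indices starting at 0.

bar 0: v0=F3 v1=F4 downbeat P8
bar 1: v0=E3 v1=E4 downbeat P8
bar 2: v0=G3 v1=G4 downbeat P8
bar 3: v0=A3 v1=C4 downbeat m3
bar 4: v0=F3 v1=C4 downbeat P5
bar 5: v0=E3 v1=G3 downbeat m3
bar 6: v0=D3 v1=F3 downbeat m3
bar 7: v0=B2 v1=F3 downbeat TT
bar 8: v0=C3 v1=E3 downbeat M3
bar 9: v0=A2 v1=F3 downbeat m6
bar 10: v0=G3 v1=E4 downbeat M6
bar 11: v0=F3 v1=F4 downbeat P8
  -> R1 @ bar 1 tick 0 v(0, 1): F3/F4 P8 -> E3/E4 P8 similar
  -> R1 @ bar 2 tick 0 v(0, 1): E3/E4 P8 -> G3/G4 P8 similar
  -> R4 @ bar 7 tick 0 v(0, 1): B2/F3 TT untreated
  -> R7 @ bar 10 tick 0 v(0,): A2->G3 leap 10st
  -> R7 @ bar 10 tick 0 v(1,): F3->E4 leap 11st

(1, 0, R1, (0, 1))
(2, 0, R1, (0, 1))
(7, 0, R4, (0, 1))
(10, 0, R7, (0,))
(10, 0, R7, (1,))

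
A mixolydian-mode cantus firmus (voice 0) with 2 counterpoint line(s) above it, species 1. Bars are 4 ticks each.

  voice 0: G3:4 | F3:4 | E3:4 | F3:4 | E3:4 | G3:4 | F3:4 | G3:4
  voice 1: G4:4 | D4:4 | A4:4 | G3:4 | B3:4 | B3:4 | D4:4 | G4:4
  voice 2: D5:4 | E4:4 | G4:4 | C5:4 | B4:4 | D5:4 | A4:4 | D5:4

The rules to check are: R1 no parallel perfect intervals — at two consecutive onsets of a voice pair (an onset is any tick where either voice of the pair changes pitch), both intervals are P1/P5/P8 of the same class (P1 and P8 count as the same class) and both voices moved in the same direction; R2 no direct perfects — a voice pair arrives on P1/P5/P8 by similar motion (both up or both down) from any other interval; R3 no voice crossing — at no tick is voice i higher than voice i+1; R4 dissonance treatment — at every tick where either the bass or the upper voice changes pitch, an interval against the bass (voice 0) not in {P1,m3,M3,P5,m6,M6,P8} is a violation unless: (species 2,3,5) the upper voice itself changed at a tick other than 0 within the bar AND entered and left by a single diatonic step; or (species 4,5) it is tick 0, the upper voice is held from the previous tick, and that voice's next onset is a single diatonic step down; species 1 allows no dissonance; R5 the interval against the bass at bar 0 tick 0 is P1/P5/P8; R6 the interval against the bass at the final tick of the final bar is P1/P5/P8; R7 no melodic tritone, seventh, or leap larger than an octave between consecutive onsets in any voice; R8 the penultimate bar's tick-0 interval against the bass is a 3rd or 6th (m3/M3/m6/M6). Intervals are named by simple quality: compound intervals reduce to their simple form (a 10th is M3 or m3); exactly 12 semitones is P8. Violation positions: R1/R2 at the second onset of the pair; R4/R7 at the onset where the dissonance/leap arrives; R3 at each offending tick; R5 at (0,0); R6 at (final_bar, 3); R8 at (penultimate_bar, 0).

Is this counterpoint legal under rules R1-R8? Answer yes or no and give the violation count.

bar 0: v0=G3 v1=G4 v2=D5 (P5)
bar 1: v0=F3 v1=D4 v2=E4 (M7)
bar 2: v0=E3 v1=A4 v2=G4 (m3)
bar 3: v0=F3 v1=G3 v2=C5 (P5)
bar 4: v0=E3 v1=B3 v2=B4 (P5)
bar 5: v0=G3 v1=B3 v2=D5 (P5)
bar 6: v0=F3 v1=D4 v2=A4 (M3)
bar 7: v0=G3 v1=G4 v2=D5 (P5)
  R4 @ bar1.0: F3/E4 M7 untreated
  R7 @ bar1.0: D5->E4 leap 10st
  R3 @ bar2.0: A4 above G4
  R4 @ bar2.0: E3/A4 P4 untreated
  R3 @ bar2.1: A4 above G4
  R3 @ bar2.2: A4 above G4
  R3 @ bar2.3: A4 above G4
  R2 @ bar3.0: E3/G4 m3 -> F3/C5 P5 similar
  R4 @ bar3.0: F3/G3 M2 untreated
  R7 @ bar3.0: A4->G3 leap 14st
  R1 @ bar4.0: F3/C5 P5 -> E3/B4 P5 similar
  R1 @ bar5.0: E3/B4 P5 -> G3/D5 P5 similar
  R1 @ bar7.0: D4/A4 P5 -> G4/D5 P5 similar
  R2 @ bar7.0: F3/D4 M6 -> G3/G4 P8 similar
  R2 @ bar7.0: F3/A4 M3 -> G3/D5 P5 similar

No (15 violations)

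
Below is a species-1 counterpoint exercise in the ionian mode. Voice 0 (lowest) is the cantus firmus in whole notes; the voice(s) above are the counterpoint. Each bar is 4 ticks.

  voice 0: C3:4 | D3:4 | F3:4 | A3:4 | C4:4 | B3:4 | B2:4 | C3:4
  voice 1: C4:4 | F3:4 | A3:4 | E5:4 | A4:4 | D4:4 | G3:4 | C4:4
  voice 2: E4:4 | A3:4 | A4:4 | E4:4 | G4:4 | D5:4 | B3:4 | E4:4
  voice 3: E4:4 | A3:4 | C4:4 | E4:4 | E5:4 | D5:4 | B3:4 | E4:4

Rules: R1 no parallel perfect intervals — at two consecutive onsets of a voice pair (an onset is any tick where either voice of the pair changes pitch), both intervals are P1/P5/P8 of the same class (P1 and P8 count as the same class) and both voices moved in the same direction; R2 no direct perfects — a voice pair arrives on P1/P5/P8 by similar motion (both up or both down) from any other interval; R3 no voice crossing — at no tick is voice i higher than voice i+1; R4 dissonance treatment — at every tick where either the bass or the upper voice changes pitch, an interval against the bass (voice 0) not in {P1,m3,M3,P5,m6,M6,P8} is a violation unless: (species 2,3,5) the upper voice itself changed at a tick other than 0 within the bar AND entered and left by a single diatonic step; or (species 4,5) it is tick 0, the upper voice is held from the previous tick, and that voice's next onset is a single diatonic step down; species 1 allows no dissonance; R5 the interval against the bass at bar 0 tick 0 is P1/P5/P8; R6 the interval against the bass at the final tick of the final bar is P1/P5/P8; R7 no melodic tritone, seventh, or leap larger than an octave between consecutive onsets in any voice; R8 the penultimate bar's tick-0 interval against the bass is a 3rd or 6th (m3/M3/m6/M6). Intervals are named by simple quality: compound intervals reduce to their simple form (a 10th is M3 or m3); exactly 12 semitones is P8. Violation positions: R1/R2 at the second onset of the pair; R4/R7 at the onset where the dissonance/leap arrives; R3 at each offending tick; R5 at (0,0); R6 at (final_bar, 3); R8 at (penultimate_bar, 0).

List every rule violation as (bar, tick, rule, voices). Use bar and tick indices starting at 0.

(0, 0, R5, (0, 2))
(0, 0, R5, (0, 3))
(1, 0, R1, (2, 3))
(2, 0, R1, (0, 3))
(2, 0, R2, (1, 2))
(2, 0, R3, (2, 3))
(2, 1, R3, (2, 3))
(2, 2, R3, (2, 3))
(2, 3, R3, (2, 3))
(3, 0, R1, (0, 3))
(3, 0, R2, (0, 1))
(3, 0, R2, (1, 3))
(3, 0, R3, (1, 2))
(3, 0, R7, (1,))
(3, 1, R3, (1, 2))
(3, 2, R3, (1, 2))
(3, 3, R3, (1, 2))
(4, 0, R1, (0, 2))
(4, 0, R3, (1, 2))
(4, 1, R3, (1, 2))
(4, 2, R3, (1, 2))
(4, 3, R3, (1, 2))
(5, 0, R2, (1, 3))
(6, 0, R1, (2, 3))
(6, 0, R2, (0, 2))
(6, 0, R2, (0, 3))
(6, 0, R7, (2,))
(6, 0, R7, (3,))
(6, 0, R8, (0, 2))
(6, 0, R8, (0, 3))
(7, 0, R1, (2, 3))
(7, 0, R2, (0, 1))
(7, 3, R6, (0, 2))
(7, 3, R6, (0, 3))

bar 0: v0=C3 v1=C4 v2=E4 v3=E4 downbeat M3
bar 1: v0=D3 v1=F3 v2=A3 v3=A3 downbeat P5
bar 2: v0=F3 v1=A3 v2=A4 v3=C4 downbeat P5
bar 3: v0=A3 v1=E5 v2=E4 v3=E4 downbeat P5
bar 4: v0=C4 v1=A4 v2=G4 v3=E5 downbeat M3
bar 5: v0=B3 v1=D4 v2=D5 v3=D5 downbeat m3
bar 6: v0=B2 v1=G3 v2=B3 v3=B3 downbeat P8
bar 7: v0=C3 v1=C4 v2=E4 v3=E4 downbeat M3
  -> R5 @ bar 0 tick 0 v(0, 2): opens on M3
  -> R5 @ bar 0 tick 0 v(0, 3): opens on M3
  -> R1 @ bar 1 tick 0 v(2, 3): E4/E4 P1 -> A3/A3 P1 similar
  -> R1 @ bar 2 tick 0 v(0, 3): D3/A3 P5 -> F3/C4 P5 similar
  -> R2 @ bar 2 tick 0 v(1, 2): F3/A3 M3 -> A3/A4 P8 similar
  -> R3 @ bar 2 tick 0 v(2, 3): A4 above C4
  -> R3 @ bar 2 tick 1 v(2, 3): A4 above C4
  -> R3 @ bar 2 tick 2 v(2, 3): A4 above C4
  -> R3 @ bar 2 tick 3 v(2, 3): A4 above C4
  -> R1 @ bar 3 tick 0 v(0, 3): F3/C4 P5 -> A3/E4 P5 similar
  -> R2 @ bar 3 tick 0 v(0, 1): F3/A3 M3 -> A3/E5 P5 similar
  -> R2 @ bar 3 tick 0 v(1, 3): A3/C4 m3 -> E5/E4 P8 similar
  -> R3 @ bar 3 tick 0 v(1, 2): E5 above E4
  -> R7 @ bar 3 tick 0 v(1,): A3->E5 leap 19st
  -> R3 @ bar 3 tick 1 v(1, 2): E5 above E4
  -> R3 @ bar 3 tick 2 v(1, 2): E5 above E4
  -> R3 @ bar 3 tick 3 v(1, 2): E5 above E4
  -> R1 @ bar 4 tick 0 v(0, 2): A3/E4 P5 -> C4/G4 P5 similar
  -> R3 @ bar 4 tick 0 v(1, 2): A4 above G4
  -> R3 @ bar 4 tick 1 v(1, 2): A4 above G4
  -> R3 @ bar 4 tick 2 v(1, 2): A4 above G4
  -> R3 @ bar 4 tick 3 v(1, 2): A4 above G4
  -> R2 @ bar 5 tick 0 v(1, 3): A4/E5 P5 -> D4/D5 P8 similar
  -> R1 @ bar 6 tick 0 v(2, 3): D5/D5 P1 -> B3/B3 P1 similar
  -> R2 @ bar 6 tick 0 v(0, 2): B3/D5 m3 -> B2/B3 P8 similar
  -> R2 @ bar 6 tick 0 v(0, 3): B3/D5 m3 -> B2/B3 P8 similar
  -> R7 @ bar 6 tick 0 v(2,): D5->B3 leap 15st
  -> R7 @ bar 6 tick 0 v(3,): D5->B3 leap 15st
  -> R8 @ bar 6 tick 0 v(0, 2): penult P8 not 3rd/6th
  -> R8 @ bar 6 tick 0 v(0, 3): penult P8 not 3rd/6th
  -> R1 @ bar 7 tick 0 v(2, 3): B3/B3 P1 -> E4/E4 P1 similar
  -> R2 @ bar 7 tick 0 v(0, 1): B2/G3 m6 -> C3/C4 P8 similar
  -> R6 @ bar 7 tick 3 v(0, 2): closes on M3
  -> R6 @ bar 7 tick 3 v(0, 3): closes on M3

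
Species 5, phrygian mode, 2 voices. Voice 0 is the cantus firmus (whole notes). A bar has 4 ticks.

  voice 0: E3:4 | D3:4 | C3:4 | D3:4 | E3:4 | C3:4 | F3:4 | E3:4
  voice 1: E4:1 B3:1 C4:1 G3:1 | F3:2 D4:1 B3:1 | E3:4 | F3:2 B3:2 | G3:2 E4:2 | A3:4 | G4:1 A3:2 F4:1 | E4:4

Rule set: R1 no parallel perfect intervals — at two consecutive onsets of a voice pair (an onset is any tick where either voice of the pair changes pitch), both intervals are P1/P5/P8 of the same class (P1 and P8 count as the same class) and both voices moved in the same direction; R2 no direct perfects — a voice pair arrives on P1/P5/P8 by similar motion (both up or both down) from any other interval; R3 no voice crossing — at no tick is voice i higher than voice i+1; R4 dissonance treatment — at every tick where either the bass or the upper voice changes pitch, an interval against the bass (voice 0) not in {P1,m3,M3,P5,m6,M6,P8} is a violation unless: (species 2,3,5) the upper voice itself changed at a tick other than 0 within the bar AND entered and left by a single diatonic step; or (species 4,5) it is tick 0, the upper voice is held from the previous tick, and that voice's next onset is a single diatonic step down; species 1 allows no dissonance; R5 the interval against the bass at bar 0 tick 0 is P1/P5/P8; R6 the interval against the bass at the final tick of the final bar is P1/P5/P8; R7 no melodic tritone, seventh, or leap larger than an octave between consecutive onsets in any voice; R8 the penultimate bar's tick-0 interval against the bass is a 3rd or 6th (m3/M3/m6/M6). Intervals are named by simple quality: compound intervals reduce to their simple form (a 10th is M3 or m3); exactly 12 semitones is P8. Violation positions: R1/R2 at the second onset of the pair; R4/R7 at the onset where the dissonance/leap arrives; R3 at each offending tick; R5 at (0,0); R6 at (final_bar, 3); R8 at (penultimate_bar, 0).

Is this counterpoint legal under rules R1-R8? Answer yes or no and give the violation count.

bar 0: v0=E3 v1=E4 (P8)
bar 1: v0=D3 v1=F3 (m3)
bar 2: v0=C3 v1=E3 (M3)
bar 3: v0=D3 v1=F3 (m3)
bar 4: v0=E3 v1=G3 (m3)
bar 5: v0=C3 v1=A3 (M6)
bar 6: v0=F3 v1=G4 (M2)
bar 7: v0=E3 v1=E4 (P8)
  R7 @ bar3.2: F3->B3 leap 6st
  R4 @ bar6.0: F3/G4 M2 untreated
  R7 @ bar6.0: A3->G4 leap 10st
  R8 @ bar6.0: penult M2 not 3rd/6th
  R7 @ bar6.1: G4->A3 leap 10st
  R1 @ bar7.0: F3/F4 P8 -> E3/E4 P8 similar

No (6 violations)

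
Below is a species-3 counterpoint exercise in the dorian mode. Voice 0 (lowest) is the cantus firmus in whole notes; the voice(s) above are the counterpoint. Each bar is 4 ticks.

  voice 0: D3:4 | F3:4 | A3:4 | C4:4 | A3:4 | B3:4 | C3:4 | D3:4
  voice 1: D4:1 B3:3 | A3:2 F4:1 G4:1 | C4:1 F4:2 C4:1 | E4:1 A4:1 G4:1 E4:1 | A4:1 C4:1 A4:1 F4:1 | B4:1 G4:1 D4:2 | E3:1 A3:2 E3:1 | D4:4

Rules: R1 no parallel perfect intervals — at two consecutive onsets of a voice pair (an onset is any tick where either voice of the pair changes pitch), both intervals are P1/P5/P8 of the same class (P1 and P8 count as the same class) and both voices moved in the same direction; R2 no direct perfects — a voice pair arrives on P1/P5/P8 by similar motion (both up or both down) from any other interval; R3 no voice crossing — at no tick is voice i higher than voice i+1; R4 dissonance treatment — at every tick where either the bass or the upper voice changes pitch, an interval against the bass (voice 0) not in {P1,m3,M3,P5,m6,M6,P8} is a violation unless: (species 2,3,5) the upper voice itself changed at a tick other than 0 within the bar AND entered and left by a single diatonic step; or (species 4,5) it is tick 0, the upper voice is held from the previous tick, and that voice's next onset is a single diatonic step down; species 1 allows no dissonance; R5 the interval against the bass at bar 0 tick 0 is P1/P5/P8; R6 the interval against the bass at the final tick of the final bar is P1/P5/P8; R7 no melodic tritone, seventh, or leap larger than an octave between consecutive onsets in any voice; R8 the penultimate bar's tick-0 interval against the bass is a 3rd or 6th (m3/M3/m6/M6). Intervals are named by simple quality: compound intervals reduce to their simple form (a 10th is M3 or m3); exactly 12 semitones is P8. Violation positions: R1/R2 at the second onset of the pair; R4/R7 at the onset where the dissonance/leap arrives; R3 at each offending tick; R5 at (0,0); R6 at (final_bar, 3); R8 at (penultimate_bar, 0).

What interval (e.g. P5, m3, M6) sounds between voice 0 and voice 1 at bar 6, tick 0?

M3

voice 0=C3 voice 1=E3 -> M3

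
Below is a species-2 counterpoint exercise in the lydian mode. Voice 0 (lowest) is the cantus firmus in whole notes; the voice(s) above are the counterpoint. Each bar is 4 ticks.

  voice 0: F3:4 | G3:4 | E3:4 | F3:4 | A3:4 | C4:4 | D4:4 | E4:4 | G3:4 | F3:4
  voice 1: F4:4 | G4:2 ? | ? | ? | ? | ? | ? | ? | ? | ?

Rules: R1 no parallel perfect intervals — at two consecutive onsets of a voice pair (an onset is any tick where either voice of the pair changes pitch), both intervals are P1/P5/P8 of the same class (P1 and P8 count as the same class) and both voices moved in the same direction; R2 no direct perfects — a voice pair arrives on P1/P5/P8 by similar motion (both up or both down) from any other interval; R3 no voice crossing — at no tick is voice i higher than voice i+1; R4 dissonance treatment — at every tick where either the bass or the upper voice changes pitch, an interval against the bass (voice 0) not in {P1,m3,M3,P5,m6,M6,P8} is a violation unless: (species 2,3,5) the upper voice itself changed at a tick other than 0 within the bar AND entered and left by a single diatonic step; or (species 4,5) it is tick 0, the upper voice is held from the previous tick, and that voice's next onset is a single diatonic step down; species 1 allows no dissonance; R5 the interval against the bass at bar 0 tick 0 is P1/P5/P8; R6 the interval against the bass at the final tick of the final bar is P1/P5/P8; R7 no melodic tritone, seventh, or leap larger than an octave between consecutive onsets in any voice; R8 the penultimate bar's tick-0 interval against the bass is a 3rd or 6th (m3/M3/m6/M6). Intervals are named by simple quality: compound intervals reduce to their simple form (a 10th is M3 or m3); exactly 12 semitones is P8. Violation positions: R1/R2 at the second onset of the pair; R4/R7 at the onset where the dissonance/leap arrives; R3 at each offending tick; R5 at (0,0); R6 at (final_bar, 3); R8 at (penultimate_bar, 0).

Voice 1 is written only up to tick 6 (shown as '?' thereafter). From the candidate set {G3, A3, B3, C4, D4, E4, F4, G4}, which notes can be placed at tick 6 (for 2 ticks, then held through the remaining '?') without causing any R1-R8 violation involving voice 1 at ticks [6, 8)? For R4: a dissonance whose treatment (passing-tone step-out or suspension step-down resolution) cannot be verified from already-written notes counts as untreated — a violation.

G3: legal
A3: violates R4,R7
B3: legal
C4: violates R4
D4: legal
E4: legal
F4: violates R4
G4: legal

{B3, D4, E4, G3, G4}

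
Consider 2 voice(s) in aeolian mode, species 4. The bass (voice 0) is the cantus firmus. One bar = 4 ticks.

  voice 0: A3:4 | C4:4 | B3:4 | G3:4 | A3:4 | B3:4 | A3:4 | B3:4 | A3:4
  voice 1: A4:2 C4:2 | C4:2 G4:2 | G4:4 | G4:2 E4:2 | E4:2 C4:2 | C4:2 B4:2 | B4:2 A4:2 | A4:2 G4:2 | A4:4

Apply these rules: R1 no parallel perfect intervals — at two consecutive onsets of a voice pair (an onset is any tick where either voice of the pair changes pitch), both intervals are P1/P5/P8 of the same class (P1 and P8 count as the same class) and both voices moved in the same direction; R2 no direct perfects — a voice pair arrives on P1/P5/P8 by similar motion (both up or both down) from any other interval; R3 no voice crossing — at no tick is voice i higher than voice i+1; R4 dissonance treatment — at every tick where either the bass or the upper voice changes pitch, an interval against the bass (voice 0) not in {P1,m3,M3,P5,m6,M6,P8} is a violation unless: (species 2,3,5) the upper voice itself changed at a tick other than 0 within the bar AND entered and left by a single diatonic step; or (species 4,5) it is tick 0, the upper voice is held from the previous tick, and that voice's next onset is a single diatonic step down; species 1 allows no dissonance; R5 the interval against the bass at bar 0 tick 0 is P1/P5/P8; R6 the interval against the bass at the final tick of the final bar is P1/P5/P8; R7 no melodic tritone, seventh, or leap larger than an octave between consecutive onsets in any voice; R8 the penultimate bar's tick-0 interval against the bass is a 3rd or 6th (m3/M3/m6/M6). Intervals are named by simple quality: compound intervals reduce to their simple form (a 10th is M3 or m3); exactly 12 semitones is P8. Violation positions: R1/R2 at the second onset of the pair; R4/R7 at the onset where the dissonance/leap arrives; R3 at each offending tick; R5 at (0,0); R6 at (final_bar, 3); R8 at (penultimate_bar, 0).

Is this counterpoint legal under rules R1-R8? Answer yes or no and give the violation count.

bar 0: v0=A3 v1=A4 (P8)
bar 1: v0=C4 v1=C4 (P1)
bar 2: v0=B3 v1=G4 (m6)
bar 3: v0=G3 v1=G4 (P8)
bar 4: v0=A3 v1=E4 (P5)
bar 5: v0=B3 v1=C4 (m2)
bar 6: v0=A3 v1=B4 (M2)
bar 7: v0=B3 v1=A4 (m7)
bar 8: v0=A3 v1=A4 (P8)
  R4 @ bar5.0: B3/C4 m2 untreated
  R7 @ bar5.2: C4->B4 leap 11st
  R8 @ bar7.0: penult m7 not 3rd/6th

No (3 violations)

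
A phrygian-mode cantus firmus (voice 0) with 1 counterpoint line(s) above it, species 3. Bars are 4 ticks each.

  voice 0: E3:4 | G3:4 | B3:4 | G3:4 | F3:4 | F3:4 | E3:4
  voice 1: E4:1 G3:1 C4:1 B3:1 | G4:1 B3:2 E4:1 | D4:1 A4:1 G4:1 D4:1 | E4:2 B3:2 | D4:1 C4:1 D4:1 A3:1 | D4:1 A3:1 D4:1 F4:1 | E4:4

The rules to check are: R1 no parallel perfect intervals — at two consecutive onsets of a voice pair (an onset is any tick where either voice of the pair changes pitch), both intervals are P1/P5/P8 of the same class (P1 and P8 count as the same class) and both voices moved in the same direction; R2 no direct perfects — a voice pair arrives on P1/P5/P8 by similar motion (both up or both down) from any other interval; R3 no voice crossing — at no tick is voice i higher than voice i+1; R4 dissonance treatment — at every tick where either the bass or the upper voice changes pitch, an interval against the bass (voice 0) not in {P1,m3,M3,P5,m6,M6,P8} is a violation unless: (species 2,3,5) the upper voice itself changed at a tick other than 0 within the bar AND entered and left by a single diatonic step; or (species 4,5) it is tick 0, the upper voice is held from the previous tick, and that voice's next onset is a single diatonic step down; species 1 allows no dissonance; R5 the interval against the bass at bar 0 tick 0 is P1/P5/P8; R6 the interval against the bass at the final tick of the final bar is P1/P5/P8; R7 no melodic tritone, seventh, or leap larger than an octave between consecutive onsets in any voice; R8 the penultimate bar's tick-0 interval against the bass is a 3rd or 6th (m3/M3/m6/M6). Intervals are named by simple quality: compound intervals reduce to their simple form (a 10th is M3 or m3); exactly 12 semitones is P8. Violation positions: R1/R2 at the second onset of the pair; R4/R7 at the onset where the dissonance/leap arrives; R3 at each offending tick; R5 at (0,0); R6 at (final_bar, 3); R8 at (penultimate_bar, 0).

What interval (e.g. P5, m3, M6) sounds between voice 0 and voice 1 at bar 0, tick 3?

P5

voice 0=E3 voice 1=B3 -> P5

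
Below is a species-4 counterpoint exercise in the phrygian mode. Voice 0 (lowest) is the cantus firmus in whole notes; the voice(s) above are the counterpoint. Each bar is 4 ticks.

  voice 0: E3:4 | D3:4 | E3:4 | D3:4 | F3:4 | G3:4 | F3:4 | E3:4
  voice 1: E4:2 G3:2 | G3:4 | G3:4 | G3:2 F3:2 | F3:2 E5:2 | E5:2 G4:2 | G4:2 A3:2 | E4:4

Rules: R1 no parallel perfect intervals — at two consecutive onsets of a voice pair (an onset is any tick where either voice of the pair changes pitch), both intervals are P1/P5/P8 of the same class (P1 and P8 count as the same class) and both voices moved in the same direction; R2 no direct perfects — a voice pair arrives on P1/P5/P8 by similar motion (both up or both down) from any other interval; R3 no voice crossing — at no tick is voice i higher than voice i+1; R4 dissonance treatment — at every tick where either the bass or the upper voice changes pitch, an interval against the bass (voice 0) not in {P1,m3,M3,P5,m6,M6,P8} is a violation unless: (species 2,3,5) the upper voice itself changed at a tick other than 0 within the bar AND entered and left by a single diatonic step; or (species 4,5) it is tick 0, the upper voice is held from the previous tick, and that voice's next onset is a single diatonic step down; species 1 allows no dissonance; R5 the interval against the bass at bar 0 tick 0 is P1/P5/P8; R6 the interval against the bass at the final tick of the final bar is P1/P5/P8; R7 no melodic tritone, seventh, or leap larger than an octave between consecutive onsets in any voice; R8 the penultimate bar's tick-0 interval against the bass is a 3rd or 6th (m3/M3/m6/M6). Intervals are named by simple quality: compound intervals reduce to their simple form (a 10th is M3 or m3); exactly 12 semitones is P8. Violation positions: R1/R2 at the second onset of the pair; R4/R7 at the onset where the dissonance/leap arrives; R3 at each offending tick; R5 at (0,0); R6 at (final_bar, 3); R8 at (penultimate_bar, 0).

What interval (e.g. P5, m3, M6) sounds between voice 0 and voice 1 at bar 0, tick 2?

m3

voice 0=E3 voice 1=G3 -> m3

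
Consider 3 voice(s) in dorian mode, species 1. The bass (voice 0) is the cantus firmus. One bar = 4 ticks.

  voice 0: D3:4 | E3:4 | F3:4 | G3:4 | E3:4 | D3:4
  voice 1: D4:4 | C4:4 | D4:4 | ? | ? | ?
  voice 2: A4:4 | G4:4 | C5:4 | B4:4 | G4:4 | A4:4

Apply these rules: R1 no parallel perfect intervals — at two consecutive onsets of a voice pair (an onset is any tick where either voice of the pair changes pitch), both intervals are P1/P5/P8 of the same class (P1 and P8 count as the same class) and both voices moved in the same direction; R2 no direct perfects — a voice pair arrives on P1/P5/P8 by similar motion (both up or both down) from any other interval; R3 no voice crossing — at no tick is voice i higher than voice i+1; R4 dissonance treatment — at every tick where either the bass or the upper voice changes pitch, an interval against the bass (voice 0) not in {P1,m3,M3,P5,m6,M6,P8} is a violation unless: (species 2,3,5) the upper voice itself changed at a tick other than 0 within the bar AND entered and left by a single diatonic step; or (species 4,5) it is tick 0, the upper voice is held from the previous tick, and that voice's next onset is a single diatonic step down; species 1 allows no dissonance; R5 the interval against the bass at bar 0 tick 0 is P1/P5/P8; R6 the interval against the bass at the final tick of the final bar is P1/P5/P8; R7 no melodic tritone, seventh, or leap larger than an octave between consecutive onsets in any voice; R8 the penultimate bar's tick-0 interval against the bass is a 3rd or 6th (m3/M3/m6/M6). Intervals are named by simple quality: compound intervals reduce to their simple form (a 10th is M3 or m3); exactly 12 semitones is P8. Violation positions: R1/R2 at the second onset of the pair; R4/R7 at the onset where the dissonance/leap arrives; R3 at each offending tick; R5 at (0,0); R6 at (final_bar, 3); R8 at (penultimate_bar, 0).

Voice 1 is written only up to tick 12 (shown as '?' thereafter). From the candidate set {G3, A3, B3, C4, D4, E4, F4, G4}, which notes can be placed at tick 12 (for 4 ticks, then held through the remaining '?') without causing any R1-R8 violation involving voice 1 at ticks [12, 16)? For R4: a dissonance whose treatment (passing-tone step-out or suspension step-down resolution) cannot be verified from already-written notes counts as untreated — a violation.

{D4, E4, G3}

G3: legal
A3: violates R4
B3: violates R2
C4: violates R4
D4: legal
E4: legal
F4: violates R4
G4: violates R2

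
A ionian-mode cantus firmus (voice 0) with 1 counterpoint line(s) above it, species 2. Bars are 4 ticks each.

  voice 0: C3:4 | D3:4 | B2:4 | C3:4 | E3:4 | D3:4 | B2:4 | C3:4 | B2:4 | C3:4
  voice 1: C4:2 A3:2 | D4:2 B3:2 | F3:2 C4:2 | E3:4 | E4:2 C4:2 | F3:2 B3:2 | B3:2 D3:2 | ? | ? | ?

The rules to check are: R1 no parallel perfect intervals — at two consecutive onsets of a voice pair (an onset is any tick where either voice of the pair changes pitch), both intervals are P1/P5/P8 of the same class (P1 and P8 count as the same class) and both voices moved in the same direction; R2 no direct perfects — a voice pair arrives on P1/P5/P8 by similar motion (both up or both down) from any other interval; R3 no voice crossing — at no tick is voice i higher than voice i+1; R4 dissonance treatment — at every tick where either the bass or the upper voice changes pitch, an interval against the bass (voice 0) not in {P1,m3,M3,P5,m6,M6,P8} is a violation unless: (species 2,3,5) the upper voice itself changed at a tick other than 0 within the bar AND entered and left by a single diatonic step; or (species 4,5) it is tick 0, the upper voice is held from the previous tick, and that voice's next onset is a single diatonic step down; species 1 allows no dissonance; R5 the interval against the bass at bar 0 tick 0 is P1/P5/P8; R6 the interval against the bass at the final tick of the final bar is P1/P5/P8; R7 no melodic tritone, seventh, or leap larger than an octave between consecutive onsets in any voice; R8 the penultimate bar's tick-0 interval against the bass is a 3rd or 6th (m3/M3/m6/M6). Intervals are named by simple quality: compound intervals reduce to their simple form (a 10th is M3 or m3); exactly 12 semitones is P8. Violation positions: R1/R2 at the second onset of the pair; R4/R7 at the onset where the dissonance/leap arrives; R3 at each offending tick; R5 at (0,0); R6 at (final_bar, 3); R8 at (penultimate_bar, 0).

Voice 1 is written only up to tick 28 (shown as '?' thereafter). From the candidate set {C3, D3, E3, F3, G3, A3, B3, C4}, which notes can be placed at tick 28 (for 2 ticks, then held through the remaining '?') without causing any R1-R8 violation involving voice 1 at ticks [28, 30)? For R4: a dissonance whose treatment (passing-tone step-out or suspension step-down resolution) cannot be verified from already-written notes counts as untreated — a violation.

C3: legal
D3: violates R4
E3: legal
F3: violates R4
G3: violates R2
A3: legal
B3: violates R4
C4: violates R2,R7

{A3, C3, E3}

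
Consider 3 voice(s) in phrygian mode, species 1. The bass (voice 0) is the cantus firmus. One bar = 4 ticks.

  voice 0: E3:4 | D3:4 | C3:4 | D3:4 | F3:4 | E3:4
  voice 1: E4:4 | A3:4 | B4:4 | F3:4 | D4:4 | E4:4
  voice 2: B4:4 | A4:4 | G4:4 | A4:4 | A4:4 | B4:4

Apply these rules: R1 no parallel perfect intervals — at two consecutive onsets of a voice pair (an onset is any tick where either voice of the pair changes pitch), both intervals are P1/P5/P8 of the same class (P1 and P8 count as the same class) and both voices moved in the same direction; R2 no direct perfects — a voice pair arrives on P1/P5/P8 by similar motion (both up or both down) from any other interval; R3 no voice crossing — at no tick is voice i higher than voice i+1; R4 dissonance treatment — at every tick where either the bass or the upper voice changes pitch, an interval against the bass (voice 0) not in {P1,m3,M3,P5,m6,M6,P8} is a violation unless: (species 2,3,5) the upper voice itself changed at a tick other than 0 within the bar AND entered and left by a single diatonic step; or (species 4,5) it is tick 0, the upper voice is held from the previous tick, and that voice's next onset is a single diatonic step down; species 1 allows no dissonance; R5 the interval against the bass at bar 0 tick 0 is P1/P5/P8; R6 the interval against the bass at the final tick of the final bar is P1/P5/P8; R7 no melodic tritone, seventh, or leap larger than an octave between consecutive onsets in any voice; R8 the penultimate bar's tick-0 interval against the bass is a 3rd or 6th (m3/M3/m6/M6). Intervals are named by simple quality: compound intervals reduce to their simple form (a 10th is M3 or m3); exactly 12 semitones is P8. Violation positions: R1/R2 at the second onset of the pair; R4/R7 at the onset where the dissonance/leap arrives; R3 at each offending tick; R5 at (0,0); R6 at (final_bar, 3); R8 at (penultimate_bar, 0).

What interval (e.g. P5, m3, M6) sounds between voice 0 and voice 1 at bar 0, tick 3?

voice 0=E3 voice 1=E4 -> P8

P8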